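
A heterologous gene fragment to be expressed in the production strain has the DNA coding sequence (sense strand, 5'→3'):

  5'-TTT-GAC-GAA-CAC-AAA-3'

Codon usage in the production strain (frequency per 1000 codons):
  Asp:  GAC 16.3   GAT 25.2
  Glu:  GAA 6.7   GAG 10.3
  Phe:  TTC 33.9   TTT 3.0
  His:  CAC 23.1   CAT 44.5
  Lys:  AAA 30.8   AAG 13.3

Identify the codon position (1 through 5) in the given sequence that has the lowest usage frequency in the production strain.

1

Codon 1 TTT (Phe): 3.0 per 1000.
Codon 2 GAC (Asp): 16.3 per 1000.
Codon 3 GAA (Glu): 6.7 per 1000.
Codon 4 CAC (His): 23.1 per 1000.
Codon 5 AAA (Lys): 30.8 per 1000.
Lowest frequency is 3.0 at codon 1.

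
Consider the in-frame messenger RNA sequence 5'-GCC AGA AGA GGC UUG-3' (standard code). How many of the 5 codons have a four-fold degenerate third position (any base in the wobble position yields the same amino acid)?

Codon 1 GCC (Ala): third position 4-fold.
Codon 2 AGA (Arg): third position 2-fold.
Codon 3 AGA (Arg): third position 2-fold.
Codon 4 GGC (Gly): third position 4-fold.
Codon 5 UUG (Leu): third position 2-fold.
Four-fold degenerate third positions: 2.

2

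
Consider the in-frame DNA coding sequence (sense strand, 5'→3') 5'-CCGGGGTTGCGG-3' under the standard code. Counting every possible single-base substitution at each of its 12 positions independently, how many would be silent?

12

Codon 1 (CCG, Pro): 3 synonymous substitutions.
Codon 2 (GGG, Gly): 3 synonymous substitutions.
Codon 3 (TTG, Leu): 2 synonymous substitutions.
Codon 4 (CGG, Arg): 4 synonymous substitutions.
Total: 3 + 3 + 2 + 4 = 12.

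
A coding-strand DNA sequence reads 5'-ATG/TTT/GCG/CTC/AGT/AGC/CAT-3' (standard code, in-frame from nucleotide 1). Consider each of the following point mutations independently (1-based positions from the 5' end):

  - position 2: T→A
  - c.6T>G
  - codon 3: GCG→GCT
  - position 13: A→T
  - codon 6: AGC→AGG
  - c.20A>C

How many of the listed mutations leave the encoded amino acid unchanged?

1

Codon 1: ATG (Met) → AAG (Lys) — missense.
Codon 2: TTT (Phe) → TTG (Leu) — missense.
Codon 3: GCG (Ala) → GCT (Ala) — synonymous.
Codon 5: AGT (Ser) → TGT (Cys) — missense.
Codon 6: AGC (Ser) → AGG (Arg) — missense.
Codon 7: CAT (His) → CCT (Pro) — missense.
Synonymous: 1 of 6.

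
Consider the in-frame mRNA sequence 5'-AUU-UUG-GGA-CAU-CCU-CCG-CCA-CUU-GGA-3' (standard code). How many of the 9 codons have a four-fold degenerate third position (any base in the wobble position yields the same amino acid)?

Codon 1 AUU (Ile): third position 3-fold.
Codon 2 UUG (Leu): third position 2-fold.
Codon 3 GGA (Gly): third position 4-fold.
Codon 4 CAU (His): third position 2-fold.
Codon 5 CCU (Pro): third position 4-fold.
Codon 6 CCG (Pro): third position 4-fold.
Codon 7 CCA (Pro): third position 4-fold.
Codon 8 CUU (Leu): third position 4-fold.
Codon 9 GGA (Gly): third position 4-fold.
Four-fold degenerate third positions: 6.

6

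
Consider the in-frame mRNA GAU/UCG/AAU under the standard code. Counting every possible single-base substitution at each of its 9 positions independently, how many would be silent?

5

Codon 1 (GAU, Asp): 1 synonymous substitution.
Codon 2 (UCG, Ser): 3 synonymous substitutions.
Codon 3 (AAU, Asn): 1 synonymous substitution.
Total: 1 + 3 + 1 = 5.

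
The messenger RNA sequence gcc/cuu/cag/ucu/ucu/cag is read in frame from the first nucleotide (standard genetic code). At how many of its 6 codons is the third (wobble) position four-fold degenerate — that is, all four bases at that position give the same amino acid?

4

Codon 1 GCC (Ala): third position 4-fold.
Codon 2 CUU (Leu): third position 4-fold.
Codon 3 CAG (Gln): third position 2-fold.
Codon 4 UCU (Ser): third position 4-fold.
Codon 5 UCU (Ser): third position 4-fold.
Codon 6 CAG (Gln): third position 2-fold.
Four-fold degenerate third positions: 4.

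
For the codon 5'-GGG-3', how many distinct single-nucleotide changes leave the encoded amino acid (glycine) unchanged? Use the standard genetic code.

Position 1: none → 0 synonymous.
Position 2: none → 0 synonymous.
Position 3: GGU, GGC, GGA → 3 synonymous.
Total: 0 + 0 + 3 = 3.

3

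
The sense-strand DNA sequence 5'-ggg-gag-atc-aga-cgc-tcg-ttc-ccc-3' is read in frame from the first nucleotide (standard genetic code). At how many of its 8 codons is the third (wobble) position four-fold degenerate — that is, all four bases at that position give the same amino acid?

Codon 1 GGG (Gly): third position 4-fold.
Codon 2 GAG (Glu): third position 2-fold.
Codon 3 ATC (Ile): third position 3-fold.
Codon 4 AGA (Arg): third position 2-fold.
Codon 5 CGC (Arg): third position 4-fold.
Codon 6 TCG (Ser): third position 4-fold.
Codon 7 TTC (Phe): third position 2-fold.
Codon 8 CCC (Pro): third position 4-fold.
Four-fold degenerate third positions: 4.

4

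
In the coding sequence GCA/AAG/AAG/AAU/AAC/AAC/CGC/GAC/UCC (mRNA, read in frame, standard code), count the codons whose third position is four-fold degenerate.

3

Codon 1 GCA (Ala): third position 4-fold.
Codon 2 AAG (Lys): third position 2-fold.
Codon 3 AAG (Lys): third position 2-fold.
Codon 4 AAU (Asn): third position 2-fold.
Codon 5 AAC (Asn): third position 2-fold.
Codon 6 AAC (Asn): third position 2-fold.
Codon 7 CGC (Arg): third position 4-fold.
Codon 8 GAC (Asp): third position 2-fold.
Codon 9 UCC (Ser): third position 4-fold.
Four-fold degenerate third positions: 3.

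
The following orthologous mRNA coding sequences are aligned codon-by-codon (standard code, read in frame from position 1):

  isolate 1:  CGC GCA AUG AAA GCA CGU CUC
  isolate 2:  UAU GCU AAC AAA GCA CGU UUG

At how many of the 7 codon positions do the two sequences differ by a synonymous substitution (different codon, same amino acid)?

2

Codon 1: CGC Arg / UAU Tyr — nonsynonymous.
Codon 2: GCA Ala / GCU Ala — synonymous.
Codon 3: AUG Met / AAC Asn — nonsynonymous.
Codon 4: AAA Lys / AAA Lys — identical.
Codon 5: GCA Ala / GCA Ala — identical.
Codon 6: CGU Arg / CGU Arg — identical.
Codon 7: CUC Leu / UUG Leu — synonymous.
Synonymous differences: 2.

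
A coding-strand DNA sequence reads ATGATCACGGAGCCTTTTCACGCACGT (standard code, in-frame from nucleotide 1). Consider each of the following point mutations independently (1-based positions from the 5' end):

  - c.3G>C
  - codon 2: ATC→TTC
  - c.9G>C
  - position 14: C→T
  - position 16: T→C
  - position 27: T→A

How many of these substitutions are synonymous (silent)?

2

Codon 1: ATG (Met) → ATC (Ile) — missense.
Codon 2: ATC (Ile) → TTC (Phe) — missense.
Codon 3: ACG (Thr) → ACC (Thr) — synonymous.
Codon 5: CCT (Pro) → CTT (Leu) — missense.
Codon 6: TTT (Phe) → CTT (Leu) — missense.
Codon 9: CGT (Arg) → CGA (Arg) — synonymous.
Synonymous: 2 of 6.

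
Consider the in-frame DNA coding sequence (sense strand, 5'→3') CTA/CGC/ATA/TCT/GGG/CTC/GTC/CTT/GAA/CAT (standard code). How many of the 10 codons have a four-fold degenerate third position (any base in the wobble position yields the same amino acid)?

Codon 1 CTA (Leu): third position 4-fold.
Codon 2 CGC (Arg): third position 4-fold.
Codon 3 ATA (Ile): third position 3-fold.
Codon 4 TCT (Ser): third position 4-fold.
Codon 5 GGG (Gly): third position 4-fold.
Codon 6 CTC (Leu): third position 4-fold.
Codon 7 GTC (Val): third position 4-fold.
Codon 8 CTT (Leu): third position 4-fold.
Codon 9 GAA (Glu): third position 2-fold.
Codon 10 CAT (His): third position 2-fold.
Four-fold degenerate third positions: 7.

7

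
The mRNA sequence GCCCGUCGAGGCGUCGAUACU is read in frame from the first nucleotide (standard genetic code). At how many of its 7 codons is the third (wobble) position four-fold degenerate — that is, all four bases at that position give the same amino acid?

Codon 1 GCC (Ala): third position 4-fold.
Codon 2 CGU (Arg): third position 4-fold.
Codon 3 CGA (Arg): third position 4-fold.
Codon 4 GGC (Gly): third position 4-fold.
Codon 5 GUC (Val): third position 4-fold.
Codon 6 GAU (Asp): third position 2-fold.
Codon 7 ACU (Thr): third position 4-fold.
Four-fold degenerate third positions: 6.

6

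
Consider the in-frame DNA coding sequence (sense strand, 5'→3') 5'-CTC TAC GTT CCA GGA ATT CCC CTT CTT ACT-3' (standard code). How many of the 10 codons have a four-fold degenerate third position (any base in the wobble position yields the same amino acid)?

8

Codon 1 CTC (Leu): third position 4-fold.
Codon 2 TAC (Tyr): third position 2-fold.
Codon 3 GTT (Val): third position 4-fold.
Codon 4 CCA (Pro): third position 4-fold.
Codon 5 GGA (Gly): third position 4-fold.
Codon 6 ATT (Ile): third position 3-fold.
Codon 7 CCC (Pro): third position 4-fold.
Codon 8 CTT (Leu): third position 4-fold.
Codon 9 CTT (Leu): third position 4-fold.
Codon 10 ACT (Thr): third position 4-fold.
Four-fold degenerate third positions: 8.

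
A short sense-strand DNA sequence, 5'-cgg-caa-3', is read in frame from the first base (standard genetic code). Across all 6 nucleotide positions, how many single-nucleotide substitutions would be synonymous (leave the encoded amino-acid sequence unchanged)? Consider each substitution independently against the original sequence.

5

Codon 1 (CGG, Arg): 4 synonymous substitutions.
Codon 2 (CAA, Gln): 1 synonymous substitution.
Total: 4 + 1 = 5.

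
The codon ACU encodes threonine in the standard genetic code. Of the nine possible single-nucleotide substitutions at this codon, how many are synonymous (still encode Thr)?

3

Position 1: none → 0 synonymous.
Position 2: none → 0 synonymous.
Position 3: ACC, ACA, ACG → 3 synonymous.
Total: 0 + 0 + 3 = 3.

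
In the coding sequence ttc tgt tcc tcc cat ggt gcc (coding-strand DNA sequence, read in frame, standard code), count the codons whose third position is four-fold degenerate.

Codon 1 TTC (Phe): third position 2-fold.
Codon 2 TGT (Cys): third position 2-fold.
Codon 3 TCC (Ser): third position 4-fold.
Codon 4 TCC (Ser): third position 4-fold.
Codon 5 CAT (His): third position 2-fold.
Codon 6 GGT (Gly): third position 4-fold.
Codon 7 GCC (Ala): third position 4-fold.
Four-fold degenerate third positions: 4.

4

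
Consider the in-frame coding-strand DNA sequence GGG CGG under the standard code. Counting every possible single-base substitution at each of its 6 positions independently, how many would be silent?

7

Codon 1 (GGG, Gly): 3 synonymous substitutions.
Codon 2 (CGG, Arg): 4 synonymous substitutions.
Total: 3 + 4 = 7.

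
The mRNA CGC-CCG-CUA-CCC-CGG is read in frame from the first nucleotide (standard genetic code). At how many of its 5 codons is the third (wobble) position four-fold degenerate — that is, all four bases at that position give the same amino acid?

5

Codon 1 CGC (Arg): third position 4-fold.
Codon 2 CCG (Pro): third position 4-fold.
Codon 3 CUA (Leu): third position 4-fold.
Codon 4 CCC (Pro): third position 4-fold.
Codon 5 CGG (Arg): third position 4-fold.
Four-fold degenerate third positions: 5.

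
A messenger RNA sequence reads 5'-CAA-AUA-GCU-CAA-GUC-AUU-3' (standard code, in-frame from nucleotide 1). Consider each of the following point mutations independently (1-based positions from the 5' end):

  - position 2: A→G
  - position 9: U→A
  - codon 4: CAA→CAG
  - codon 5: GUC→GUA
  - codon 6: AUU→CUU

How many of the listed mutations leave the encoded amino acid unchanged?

3

Codon 1: CAA (Gln) → CGA (Arg) — missense.
Codon 3: GCU (Ala) → GCA (Ala) — synonymous.
Codon 4: CAA (Gln) → CAG (Gln) — synonymous.
Codon 5: GUC (Val) → GUA (Val) — synonymous.
Codon 6: AUU (Ile) → CUU (Leu) — missense.
Synonymous: 3 of 5.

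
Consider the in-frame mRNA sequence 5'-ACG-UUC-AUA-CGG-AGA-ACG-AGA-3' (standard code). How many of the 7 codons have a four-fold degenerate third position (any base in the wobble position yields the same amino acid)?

3

Codon 1 ACG (Thr): third position 4-fold.
Codon 2 UUC (Phe): third position 2-fold.
Codon 3 AUA (Ile): third position 3-fold.
Codon 4 CGG (Arg): third position 4-fold.
Codon 5 AGA (Arg): third position 2-fold.
Codon 6 ACG (Thr): third position 4-fold.
Codon 7 AGA (Arg): third position 2-fold.
Four-fold degenerate third positions: 3.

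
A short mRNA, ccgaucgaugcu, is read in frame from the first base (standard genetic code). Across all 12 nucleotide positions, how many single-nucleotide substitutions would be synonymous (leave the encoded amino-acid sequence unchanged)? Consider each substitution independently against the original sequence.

Codon 1 (CCG, Pro): 3 synonymous substitutions.
Codon 2 (AUC, Ile): 2 synonymous substitutions.
Codon 3 (GAU, Asp): 1 synonymous substitution.
Codon 4 (GCU, Ala): 3 synonymous substitutions.
Total: 3 + 2 + 1 + 3 = 9.

9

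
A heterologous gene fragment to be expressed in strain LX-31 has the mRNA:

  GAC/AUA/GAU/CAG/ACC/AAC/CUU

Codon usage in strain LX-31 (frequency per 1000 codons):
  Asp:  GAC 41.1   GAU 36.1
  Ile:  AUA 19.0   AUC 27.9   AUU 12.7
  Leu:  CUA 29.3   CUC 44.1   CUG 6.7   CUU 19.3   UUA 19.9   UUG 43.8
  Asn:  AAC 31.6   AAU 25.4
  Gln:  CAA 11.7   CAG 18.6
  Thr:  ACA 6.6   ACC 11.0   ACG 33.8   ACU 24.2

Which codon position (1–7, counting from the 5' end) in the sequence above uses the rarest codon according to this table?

5

Codon 1 GAC (Asp): 41.1 per 1000.
Codon 2 AUA (Ile): 19.0 per 1000.
Codon 3 GAU (Asp): 36.1 per 1000.
Codon 4 CAG (Gln): 18.6 per 1000.
Codon 5 ACC (Thr): 11.0 per 1000.
Codon 6 AAC (Asn): 31.6 per 1000.
Codon 7 CUU (Leu): 19.3 per 1000.
Lowest frequency is 11.0 at codon 5.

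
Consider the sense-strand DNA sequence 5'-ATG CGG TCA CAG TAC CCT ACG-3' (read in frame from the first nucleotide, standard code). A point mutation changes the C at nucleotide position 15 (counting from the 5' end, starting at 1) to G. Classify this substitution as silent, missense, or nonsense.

Position 15 falls in codon 5: TAC → Tyr.
After the substitution the codon is TAG → Stop.
The new codon is a stop codon, so this is a nonsense mutation.

nonsense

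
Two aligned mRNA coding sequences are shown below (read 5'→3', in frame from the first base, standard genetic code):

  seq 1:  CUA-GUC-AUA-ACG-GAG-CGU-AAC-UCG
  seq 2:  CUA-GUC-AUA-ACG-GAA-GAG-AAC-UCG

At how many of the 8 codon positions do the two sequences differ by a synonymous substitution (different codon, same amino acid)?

Codon 1: CUA Leu / CUA Leu — identical.
Codon 2: GUC Val / GUC Val — identical.
Codon 3: AUA Ile / AUA Ile — identical.
Codon 4: ACG Thr / ACG Thr — identical.
Codon 5: GAG Glu / GAA Glu — synonymous.
Codon 6: CGU Arg / GAG Glu — nonsynonymous.
Codon 7: AAC Asn / AAC Asn — identical.
Codon 8: UCG Ser / UCG Ser — identical.
Synonymous differences: 1.

1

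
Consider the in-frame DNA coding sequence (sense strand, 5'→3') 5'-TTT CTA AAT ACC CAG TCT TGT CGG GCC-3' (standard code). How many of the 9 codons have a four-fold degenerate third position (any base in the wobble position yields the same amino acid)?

5

Codon 1 TTT (Phe): third position 2-fold.
Codon 2 CTA (Leu): third position 4-fold.
Codon 3 AAT (Asn): third position 2-fold.
Codon 4 ACC (Thr): third position 4-fold.
Codon 5 CAG (Gln): third position 2-fold.
Codon 6 TCT (Ser): third position 4-fold.
Codon 7 TGT (Cys): third position 2-fold.
Codon 8 CGG (Arg): third position 4-fold.
Codon 9 GCC (Ala): third position 4-fold.
Four-fold degenerate third positions: 5.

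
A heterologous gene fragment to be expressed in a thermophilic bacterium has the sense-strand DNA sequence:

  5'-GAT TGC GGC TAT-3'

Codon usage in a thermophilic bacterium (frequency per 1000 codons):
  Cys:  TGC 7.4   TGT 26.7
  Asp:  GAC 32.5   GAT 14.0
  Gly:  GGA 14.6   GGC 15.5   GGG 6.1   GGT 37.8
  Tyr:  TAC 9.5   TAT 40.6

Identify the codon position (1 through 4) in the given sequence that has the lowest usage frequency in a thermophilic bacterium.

2

Codon 1 GAT (Asp): 14.0 per 1000.
Codon 2 TGC (Cys): 7.4 per 1000.
Codon 3 GGC (Gly): 15.5 per 1000.
Codon 4 TAT (Tyr): 40.6 per 1000.
Lowest frequency is 7.4 at codon 2.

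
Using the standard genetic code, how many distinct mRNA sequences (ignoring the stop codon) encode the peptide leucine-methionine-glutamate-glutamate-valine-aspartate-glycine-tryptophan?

768

Leu: 6 codons.
Met: 1 codon.
Glu: 2 codons.
Glu: 2 codons.
Val: 4 codons.
Asp: 2 codons.
Gly: 4 codons.
Trp: 1 codon.
6 × 1 × 2 × 2 × 4 × 2 × 4 × 1 = 768.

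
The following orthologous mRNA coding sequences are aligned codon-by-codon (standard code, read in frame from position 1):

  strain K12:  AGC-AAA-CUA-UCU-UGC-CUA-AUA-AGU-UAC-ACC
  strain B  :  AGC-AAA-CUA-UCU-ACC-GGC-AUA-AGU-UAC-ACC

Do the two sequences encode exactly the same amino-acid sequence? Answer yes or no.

no

Codon 1: AGC Ser / AGC Ser — identical.
Codon 2: AAA Lys / AAA Lys — identical.
Codon 3: CUA Leu / CUA Leu — identical.
Codon 4: UCU Ser / UCU Ser — identical.
Codon 5: UGC Cys / ACC Thr — nonsynonymous.
Codon 6: CUA Leu / GGC Gly — nonsynonymous.
Codon 7: AUA Ile / AUA Ile — identical.
Codon 8: AGU Ser / AGU Ser — identical.
Codon 9: UAC Tyr / UAC Tyr — identical.
Codon 10: ACC Thr / ACC Thr — identical.
Nonsynonymous differences: 2 → different protein.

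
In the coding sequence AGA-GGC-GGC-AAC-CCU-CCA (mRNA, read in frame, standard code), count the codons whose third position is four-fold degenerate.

Codon 1 AGA (Arg): third position 2-fold.
Codon 2 GGC (Gly): third position 4-fold.
Codon 3 GGC (Gly): third position 4-fold.
Codon 4 AAC (Asn): third position 2-fold.
Codon 5 CCU (Pro): third position 4-fold.
Codon 6 CCA (Pro): third position 4-fold.
Four-fold degenerate third positions: 4.

4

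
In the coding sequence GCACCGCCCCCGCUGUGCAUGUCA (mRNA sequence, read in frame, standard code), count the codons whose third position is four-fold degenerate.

6

Codon 1 GCA (Ala): third position 4-fold.
Codon 2 CCG (Pro): third position 4-fold.
Codon 3 CCC (Pro): third position 4-fold.
Codon 4 CCG (Pro): third position 4-fold.
Codon 5 CUG (Leu): third position 4-fold.
Codon 6 UGC (Cys): third position 2-fold.
Codon 7 AUG (Met): third position 1-fold.
Codon 8 UCA (Ser): third position 4-fold.
Four-fold degenerate third positions: 6.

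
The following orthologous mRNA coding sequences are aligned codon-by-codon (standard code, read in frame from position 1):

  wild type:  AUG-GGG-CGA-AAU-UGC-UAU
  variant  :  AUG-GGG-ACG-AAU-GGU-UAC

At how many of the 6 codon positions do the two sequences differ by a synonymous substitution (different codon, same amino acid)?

Codon 1: AUG Met / AUG Met — identical.
Codon 2: GGG Gly / GGG Gly — identical.
Codon 3: CGA Arg / ACG Thr — nonsynonymous.
Codon 4: AAU Asn / AAU Asn — identical.
Codon 5: UGC Cys / GGU Gly — nonsynonymous.
Codon 6: UAU Tyr / UAC Tyr — synonymous.
Synonymous differences: 1.

1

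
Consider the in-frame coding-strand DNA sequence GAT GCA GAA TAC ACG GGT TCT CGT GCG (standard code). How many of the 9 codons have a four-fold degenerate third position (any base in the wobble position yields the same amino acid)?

Codon 1 GAT (Asp): third position 2-fold.
Codon 2 GCA (Ala): third position 4-fold.
Codon 3 GAA (Glu): third position 2-fold.
Codon 4 TAC (Tyr): third position 2-fold.
Codon 5 ACG (Thr): third position 4-fold.
Codon 6 GGT (Gly): third position 4-fold.
Codon 7 TCT (Ser): third position 4-fold.
Codon 8 CGT (Arg): third position 4-fold.
Codon 9 GCG (Ala): third position 4-fold.
Four-fold degenerate third positions: 6.

6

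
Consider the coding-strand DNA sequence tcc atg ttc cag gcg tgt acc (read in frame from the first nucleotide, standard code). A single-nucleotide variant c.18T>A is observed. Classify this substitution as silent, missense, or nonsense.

nonsense

Position 18 falls in codon 6: TGT → Cys.
After the substitution the codon is TGA → Stop.
The new codon is a stop codon, so this is a nonsense mutation.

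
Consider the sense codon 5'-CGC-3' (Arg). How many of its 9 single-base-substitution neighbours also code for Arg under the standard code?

3

Position 1: none → 0 synonymous.
Position 2: none → 0 synonymous.
Position 3: CGU, CGA, CGG → 3 synonymous.
Total: 0 + 0 + 3 = 3.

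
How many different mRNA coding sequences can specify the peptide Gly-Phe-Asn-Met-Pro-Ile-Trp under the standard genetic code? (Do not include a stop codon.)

Gly: 4 codons.
Phe: 2 codons.
Asn: 2 codons.
Met: 1 codon.
Pro: 4 codons.
Ile: 3 codons.
Trp: 1 codon.
4 × 2 × 2 × 1 × 4 × 3 × 1 = 192.

192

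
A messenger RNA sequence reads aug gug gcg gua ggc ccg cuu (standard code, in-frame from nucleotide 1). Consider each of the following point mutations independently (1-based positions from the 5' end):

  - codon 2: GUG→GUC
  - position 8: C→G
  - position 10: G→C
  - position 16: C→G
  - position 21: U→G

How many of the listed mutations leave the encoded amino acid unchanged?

2

Codon 2: GUG (Val) → GUC (Val) — synonymous.
Codon 3: GCG (Ala) → GGG (Gly) — missense.
Codon 4: GUA (Val) → CUA (Leu) — missense.
Codon 6: CCG (Pro) → GCG (Ala) — missense.
Codon 7: CUU (Leu) → CUG (Leu) — synonymous.
Synonymous: 2 of 5.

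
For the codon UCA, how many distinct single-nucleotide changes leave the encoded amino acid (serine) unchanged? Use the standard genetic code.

Position 1: none → 0 synonymous.
Position 2: none → 0 synonymous.
Position 3: UCU, UCC, UCG → 3 synonymous.
Total: 0 + 0 + 3 = 3.

3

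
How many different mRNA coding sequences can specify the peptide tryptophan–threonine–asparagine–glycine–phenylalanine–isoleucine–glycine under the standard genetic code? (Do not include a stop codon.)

Trp: 1 codon.
Thr: 4 codons.
Asn: 2 codons.
Gly: 4 codons.
Phe: 2 codons.
Ile: 3 codons.
Gly: 4 codons.
1 × 4 × 2 × 4 × 2 × 3 × 4 = 768.

768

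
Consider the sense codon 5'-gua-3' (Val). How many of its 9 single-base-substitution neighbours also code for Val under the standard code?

Position 1: none → 0 synonymous.
Position 2: none → 0 synonymous.
Position 3: GUU, GUC, GUG → 3 synonymous.
Total: 0 + 0 + 3 = 3.

3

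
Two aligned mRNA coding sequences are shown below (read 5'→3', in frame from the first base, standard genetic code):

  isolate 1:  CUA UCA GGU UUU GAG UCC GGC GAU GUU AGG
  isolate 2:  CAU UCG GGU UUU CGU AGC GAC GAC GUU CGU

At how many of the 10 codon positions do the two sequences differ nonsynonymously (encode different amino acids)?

Codon 1: CUA Leu / CAU His — nonsynonymous.
Codon 2: UCA Ser / UCG Ser — synonymous.
Codon 3: GGU Gly / GGU Gly — identical.
Codon 4: UUU Phe / UUU Phe — identical.
Codon 5: GAG Glu / CGU Arg — nonsynonymous.
Codon 6: UCC Ser / AGC Ser — synonymous.
Codon 7: GGC Gly / GAC Asp — nonsynonymous.
Codon 8: GAU Asp / GAC Asp — synonymous.
Codon 9: GUU Val / GUU Val — identical.
Codon 10: AGG Arg / CGU Arg — synonymous.
Nonsynonymous differences: 3.

3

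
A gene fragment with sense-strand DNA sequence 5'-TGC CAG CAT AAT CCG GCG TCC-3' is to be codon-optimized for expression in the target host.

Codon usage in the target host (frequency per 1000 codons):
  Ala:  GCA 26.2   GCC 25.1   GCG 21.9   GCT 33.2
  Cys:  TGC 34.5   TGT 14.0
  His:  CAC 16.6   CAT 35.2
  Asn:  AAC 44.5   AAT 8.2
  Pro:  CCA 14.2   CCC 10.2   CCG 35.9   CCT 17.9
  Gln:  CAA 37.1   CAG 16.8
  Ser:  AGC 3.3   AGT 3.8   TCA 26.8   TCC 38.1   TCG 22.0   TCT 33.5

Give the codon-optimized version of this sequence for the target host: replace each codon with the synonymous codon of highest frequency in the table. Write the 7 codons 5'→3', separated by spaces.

Codon 1 (Cys): best is TGC at 34.5.
Codon 2 (Gln): best is CAA at 37.1.
Codon 3 (His): best is CAT at 35.2.
Codon 4 (Asn): best is AAC at 44.5.
Codon 5 (Pro): best is CCG at 35.9.
Codon 6 (Ala): best is GCT at 33.2.
Codon 7 (Ser): best is TCC at 38.1.

TGC CAA CAT AAC CCG GCT TCC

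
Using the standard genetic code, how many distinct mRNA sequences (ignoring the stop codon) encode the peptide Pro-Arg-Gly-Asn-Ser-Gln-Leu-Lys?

27648

Pro: 4 codons.
Arg: 6 codons.
Gly: 4 codons.
Asn: 2 codons.
Ser: 6 codons.
Gln: 2 codons.
Leu: 6 codons.
Lys: 2 codons.
4 × 6 × 4 × 2 × 6 × 2 × 6 × 2 = 27648.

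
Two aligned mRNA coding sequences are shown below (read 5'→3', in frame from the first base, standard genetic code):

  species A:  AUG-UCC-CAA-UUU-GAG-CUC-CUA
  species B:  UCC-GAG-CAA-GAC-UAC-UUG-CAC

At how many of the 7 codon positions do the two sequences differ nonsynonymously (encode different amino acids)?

Codon 1: AUG Met / UCC Ser — nonsynonymous.
Codon 2: UCC Ser / GAG Glu — nonsynonymous.
Codon 3: CAA Gln / CAA Gln — identical.
Codon 4: UUU Phe / GAC Asp — nonsynonymous.
Codon 5: GAG Glu / UAC Tyr — nonsynonymous.
Codon 6: CUC Leu / UUG Leu — synonymous.
Codon 7: CUA Leu / CAC His — nonsynonymous.
Nonsynonymous differences: 5.

5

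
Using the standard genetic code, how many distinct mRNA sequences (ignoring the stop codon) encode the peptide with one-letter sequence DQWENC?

Asp: 2 codons.
Gln: 2 codons.
Trp: 1 codon.
Glu: 2 codons.
Asn: 2 codons.
Cys: 2 codons.
2 × 2 × 1 × 2 × 2 × 2 = 32.

32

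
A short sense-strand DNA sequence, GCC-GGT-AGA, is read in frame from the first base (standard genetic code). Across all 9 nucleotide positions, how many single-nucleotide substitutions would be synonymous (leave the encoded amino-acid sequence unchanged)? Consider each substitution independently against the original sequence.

8

Codon 1 (GCC, Ala): 3 synonymous substitutions.
Codon 2 (GGT, Gly): 3 synonymous substitutions.
Codon 3 (AGA, Arg): 2 synonymous substitutions.
Total: 3 + 3 + 2 = 8.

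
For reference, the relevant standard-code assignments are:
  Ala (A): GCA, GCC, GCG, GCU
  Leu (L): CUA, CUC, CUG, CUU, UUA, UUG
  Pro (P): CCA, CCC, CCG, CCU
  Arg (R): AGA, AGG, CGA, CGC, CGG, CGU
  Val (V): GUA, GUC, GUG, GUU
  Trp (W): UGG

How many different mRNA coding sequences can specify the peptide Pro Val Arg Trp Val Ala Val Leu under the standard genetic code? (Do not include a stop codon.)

36864

Pro: 4 codons.
Val: 4 codons.
Arg: 6 codons.
Trp: 1 codon.
Val: 4 codons.
Ala: 4 codons.
Val: 4 codons.
Leu: 6 codons.
4 × 4 × 6 × 1 × 4 × 4 × 4 × 6 = 36864.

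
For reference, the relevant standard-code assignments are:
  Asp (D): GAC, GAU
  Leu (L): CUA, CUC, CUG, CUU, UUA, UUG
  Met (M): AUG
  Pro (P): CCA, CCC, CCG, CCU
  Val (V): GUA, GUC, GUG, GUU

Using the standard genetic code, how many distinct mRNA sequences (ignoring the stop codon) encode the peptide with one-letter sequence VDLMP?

Val: 4 codons.
Asp: 2 codons.
Leu: 6 codons.
Met: 1 codon.
Pro: 4 codons.
4 × 2 × 6 × 1 × 4 = 192.

192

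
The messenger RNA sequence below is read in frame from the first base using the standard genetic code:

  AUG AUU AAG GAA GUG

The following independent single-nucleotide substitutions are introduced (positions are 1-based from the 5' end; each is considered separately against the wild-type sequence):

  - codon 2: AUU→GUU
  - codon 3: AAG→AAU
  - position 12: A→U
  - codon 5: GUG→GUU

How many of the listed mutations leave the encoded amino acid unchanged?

Codon 2: AUU (Ile) → GUU (Val) — missense.
Codon 3: AAG (Lys) → AAU (Asn) — missense.
Codon 4: GAA (Glu) → GAU (Asp) — missense.
Codon 5: GUG (Val) → GUU (Val) — synonymous.
Synonymous: 1 of 4.

1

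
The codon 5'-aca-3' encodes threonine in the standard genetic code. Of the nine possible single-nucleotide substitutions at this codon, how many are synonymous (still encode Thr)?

Position 1: none → 0 synonymous.
Position 2: none → 0 synonymous.
Position 3: ACT, ACC, ACG → 3 synonymous.
Total: 0 + 0 + 3 = 3.

3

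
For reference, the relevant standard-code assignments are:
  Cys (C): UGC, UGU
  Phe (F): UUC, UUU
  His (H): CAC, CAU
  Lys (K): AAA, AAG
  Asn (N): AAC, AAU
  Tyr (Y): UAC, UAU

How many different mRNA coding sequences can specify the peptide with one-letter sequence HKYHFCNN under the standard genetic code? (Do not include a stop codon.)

256

His: 2 codons.
Lys: 2 codons.
Tyr: 2 codons.
His: 2 codons.
Phe: 2 codons.
Cys: 2 codons.
Asn: 2 codons.
Asn: 2 codons.
2 × 2 × 2 × 2 × 2 × 2 × 2 × 2 = 256.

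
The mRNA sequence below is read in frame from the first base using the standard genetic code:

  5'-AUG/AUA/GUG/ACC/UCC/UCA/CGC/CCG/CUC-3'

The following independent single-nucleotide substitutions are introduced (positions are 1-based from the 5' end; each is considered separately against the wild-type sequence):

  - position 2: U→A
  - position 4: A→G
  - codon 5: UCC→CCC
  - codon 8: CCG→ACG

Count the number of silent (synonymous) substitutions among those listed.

Codon 1: AUG (Met) → AAG (Lys) — missense.
Codon 2: AUA (Ile) → GUA (Val) — missense.
Codon 5: UCC (Ser) → CCC (Pro) — missense.
Codon 8: CCG (Pro) → ACG (Thr) — missense.
Synonymous: 0 of 4.

0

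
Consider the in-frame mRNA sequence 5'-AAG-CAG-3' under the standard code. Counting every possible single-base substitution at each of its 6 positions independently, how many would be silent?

Codon 1 (AAG, Lys): 1 synonymous substitution.
Codon 2 (CAG, Gln): 1 synonymous substitution.
Total: 1 + 1 = 2.

2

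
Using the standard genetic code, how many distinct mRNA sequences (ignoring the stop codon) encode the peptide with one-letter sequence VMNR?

Val: 4 codons.
Met: 1 codon.
Asn: 2 codons.
Arg: 6 codons.
4 × 1 × 2 × 6 = 48.

48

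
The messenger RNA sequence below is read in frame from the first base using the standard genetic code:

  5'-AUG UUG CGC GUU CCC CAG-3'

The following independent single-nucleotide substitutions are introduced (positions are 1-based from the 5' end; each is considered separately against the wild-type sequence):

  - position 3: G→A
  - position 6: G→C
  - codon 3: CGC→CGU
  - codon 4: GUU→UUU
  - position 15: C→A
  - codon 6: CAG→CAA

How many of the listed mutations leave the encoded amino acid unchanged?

3

Codon 1: AUG (Met) → AUA (Ile) — missense.
Codon 2: UUG (Leu) → UUC (Phe) — missense.
Codon 3: CGC (Arg) → CGU (Arg) — synonymous.
Codon 4: GUU (Val) → UUU (Phe) — missense.
Codon 5: CCC (Pro) → CCA (Pro) — synonymous.
Codon 6: CAG (Gln) → CAA (Gln) — synonymous.
Synonymous: 3 of 6.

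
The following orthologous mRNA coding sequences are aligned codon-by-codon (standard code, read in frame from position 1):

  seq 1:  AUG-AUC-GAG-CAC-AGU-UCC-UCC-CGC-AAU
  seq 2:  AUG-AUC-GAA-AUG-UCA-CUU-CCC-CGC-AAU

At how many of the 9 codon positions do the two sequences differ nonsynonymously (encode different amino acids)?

Codon 1: AUG Met / AUG Met — identical.
Codon 2: AUC Ile / AUC Ile — identical.
Codon 3: GAG Glu / GAA Glu — synonymous.
Codon 4: CAC His / AUG Met — nonsynonymous.
Codon 5: AGU Ser / UCA Ser — synonymous.
Codon 6: UCC Ser / CUU Leu — nonsynonymous.
Codon 7: UCC Ser / CCC Pro — nonsynonymous.
Codon 8: CGC Arg / CGC Arg — identical.
Codon 9: AAU Asn / AAU Asn — identical.
Nonsynonymous differences: 3.

3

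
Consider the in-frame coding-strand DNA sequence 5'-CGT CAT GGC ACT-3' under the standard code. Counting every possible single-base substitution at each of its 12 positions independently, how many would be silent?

10

Codon 1 (CGT, Arg): 3 synonymous substitutions.
Codon 2 (CAT, His): 1 synonymous substitution.
Codon 3 (GGC, Gly): 3 synonymous substitutions.
Codon 4 (ACT, Thr): 3 synonymous substitutions.
Total: 3 + 1 + 3 + 3 = 10.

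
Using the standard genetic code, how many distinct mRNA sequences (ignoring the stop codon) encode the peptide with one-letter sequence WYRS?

72

Trp: 1 codon.
Tyr: 2 codons.
Arg: 6 codons.
Ser: 6 codons.
1 × 2 × 6 × 6 = 72.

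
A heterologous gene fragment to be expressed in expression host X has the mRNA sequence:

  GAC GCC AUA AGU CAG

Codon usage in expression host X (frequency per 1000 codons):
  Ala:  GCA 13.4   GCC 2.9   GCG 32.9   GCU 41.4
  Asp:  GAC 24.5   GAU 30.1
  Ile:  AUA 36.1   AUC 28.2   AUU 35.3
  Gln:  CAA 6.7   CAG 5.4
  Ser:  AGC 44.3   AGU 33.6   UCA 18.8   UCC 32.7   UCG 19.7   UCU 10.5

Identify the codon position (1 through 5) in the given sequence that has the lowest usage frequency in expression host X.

Codon 1 GAC (Asp): 24.5 per 1000.
Codon 2 GCC (Ala): 2.9 per 1000.
Codon 3 AUA (Ile): 36.1 per 1000.
Codon 4 AGU (Ser): 33.6 per 1000.
Codon 5 CAG (Gln): 5.4 per 1000.
Lowest frequency is 2.9 at codon 2.

2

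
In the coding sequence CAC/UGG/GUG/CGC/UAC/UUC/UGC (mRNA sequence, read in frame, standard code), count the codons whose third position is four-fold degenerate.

2

Codon 1 CAC (His): third position 2-fold.
Codon 2 UGG (Trp): third position 1-fold.
Codon 3 GUG (Val): third position 4-fold.
Codon 4 CGC (Arg): third position 4-fold.
Codon 5 UAC (Tyr): third position 2-fold.
Codon 6 UUC (Phe): third position 2-fold.
Codon 7 UGC (Cys): third position 2-fold.
Four-fold degenerate third positions: 2.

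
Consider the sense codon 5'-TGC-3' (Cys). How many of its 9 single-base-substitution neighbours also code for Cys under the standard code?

1

Position 1: none → 0 synonymous.
Position 2: none → 0 synonymous.
Position 3: TGT → 1 synonymous.
Total: 0 + 0 + 1 = 1.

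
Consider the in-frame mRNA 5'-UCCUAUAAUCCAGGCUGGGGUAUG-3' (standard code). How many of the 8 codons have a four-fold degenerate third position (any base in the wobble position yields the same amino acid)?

4

Codon 1 UCC (Ser): third position 4-fold.
Codon 2 UAU (Tyr): third position 2-fold.
Codon 3 AAU (Asn): third position 2-fold.
Codon 4 CCA (Pro): third position 4-fold.
Codon 5 GGC (Gly): third position 4-fold.
Codon 6 UGG (Trp): third position 1-fold.
Codon 7 GGU (Gly): third position 4-fold.
Codon 8 AUG (Met): third position 1-fold.
Four-fold degenerate third positions: 4.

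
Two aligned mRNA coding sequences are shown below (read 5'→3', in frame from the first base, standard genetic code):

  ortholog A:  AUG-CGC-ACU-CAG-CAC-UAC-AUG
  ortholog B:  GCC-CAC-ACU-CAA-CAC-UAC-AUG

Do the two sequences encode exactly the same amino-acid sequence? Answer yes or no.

no

Codon 1: AUG Met / GCC Ala — nonsynonymous.
Codon 2: CGC Arg / CAC His — nonsynonymous.
Codon 3: ACU Thr / ACU Thr — identical.
Codon 4: CAG Gln / CAA Gln — synonymous.
Codon 5: CAC His / CAC His — identical.
Codon 6: UAC Tyr / UAC Tyr — identical.
Codon 7: AUG Met / AUG Met — identical.
Nonsynonymous differences: 2 → different protein.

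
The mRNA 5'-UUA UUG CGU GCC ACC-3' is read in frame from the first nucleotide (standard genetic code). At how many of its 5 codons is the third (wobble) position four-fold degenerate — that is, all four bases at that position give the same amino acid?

Codon 1 UUA (Leu): third position 2-fold.
Codon 2 UUG (Leu): third position 2-fold.
Codon 3 CGU (Arg): third position 4-fold.
Codon 4 GCC (Ala): third position 4-fold.
Codon 5 ACC (Thr): third position 4-fold.
Four-fold degenerate third positions: 3.

3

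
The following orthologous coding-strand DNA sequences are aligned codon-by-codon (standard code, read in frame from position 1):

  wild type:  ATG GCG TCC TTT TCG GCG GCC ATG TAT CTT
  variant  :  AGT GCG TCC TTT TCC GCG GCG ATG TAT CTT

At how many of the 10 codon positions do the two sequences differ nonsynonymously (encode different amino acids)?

Codon 1: ATG Met / AGT Ser — nonsynonymous.
Codon 2: GCG Ala / GCG Ala — identical.
Codon 3: TCC Ser / TCC Ser — identical.
Codon 4: TTT Phe / TTT Phe — identical.
Codon 5: TCG Ser / TCC Ser — synonymous.
Codon 6: GCG Ala / GCG Ala — identical.
Codon 7: GCC Ala / GCG Ala — synonymous.
Codon 8: ATG Met / ATG Met — identical.
Codon 9: TAT Tyr / TAT Tyr — identical.
Codon 10: CTT Leu / CTT Leu — identical.
Nonsynonymous differences: 1.

1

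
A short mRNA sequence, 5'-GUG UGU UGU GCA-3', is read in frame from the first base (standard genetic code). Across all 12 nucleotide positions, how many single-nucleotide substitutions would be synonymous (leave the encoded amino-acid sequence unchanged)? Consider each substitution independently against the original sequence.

8

Codon 1 (GUG, Val): 3 synonymous substitutions.
Codon 2 (UGU, Cys): 1 synonymous substitution.
Codon 3 (UGU, Cys): 1 synonymous substitution.
Codon 4 (GCA, Ala): 3 synonymous substitutions.
Total: 3 + 1 + 1 + 3 = 8.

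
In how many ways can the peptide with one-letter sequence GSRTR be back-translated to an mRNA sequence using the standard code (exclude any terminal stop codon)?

3456

Gly: 4 codons.
Ser: 6 codons.
Arg: 6 codons.
Thr: 4 codons.
Arg: 6 codons.
4 × 6 × 6 × 4 × 6 = 3456.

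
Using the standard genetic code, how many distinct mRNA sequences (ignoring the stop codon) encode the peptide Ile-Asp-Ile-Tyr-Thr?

Ile: 3 codons.
Asp: 2 codons.
Ile: 3 codons.
Tyr: 2 codons.
Thr: 4 codons.
3 × 2 × 3 × 2 × 4 = 144.

144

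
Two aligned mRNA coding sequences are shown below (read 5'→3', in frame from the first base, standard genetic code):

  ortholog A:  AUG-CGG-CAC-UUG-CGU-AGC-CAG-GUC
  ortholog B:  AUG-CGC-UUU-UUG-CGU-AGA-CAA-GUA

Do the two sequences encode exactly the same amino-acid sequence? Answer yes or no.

Codon 1: AUG Met / AUG Met — identical.
Codon 2: CGG Arg / CGC Arg — synonymous.
Codon 3: CAC His / UUU Phe — nonsynonymous.
Codon 4: UUG Leu / UUG Leu — identical.
Codon 5: CGU Arg / CGU Arg — identical.
Codon 6: AGC Ser / AGA Arg — nonsynonymous.
Codon 7: CAG Gln / CAA Gln — synonymous.
Codon 8: GUC Val / GUA Val — synonymous.
Nonsynonymous differences: 2 → different protein.

no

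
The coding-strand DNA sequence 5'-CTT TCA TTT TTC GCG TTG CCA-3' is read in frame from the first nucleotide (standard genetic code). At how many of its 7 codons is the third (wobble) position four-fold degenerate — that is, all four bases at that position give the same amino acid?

Codon 1 CTT (Leu): third position 4-fold.
Codon 2 TCA (Ser): third position 4-fold.
Codon 3 TTT (Phe): third position 2-fold.
Codon 4 TTC (Phe): third position 2-fold.
Codon 5 GCG (Ala): third position 4-fold.
Codon 6 TTG (Leu): third position 2-fold.
Codon 7 CCA (Pro): third position 4-fold.
Four-fold degenerate third positions: 4.

4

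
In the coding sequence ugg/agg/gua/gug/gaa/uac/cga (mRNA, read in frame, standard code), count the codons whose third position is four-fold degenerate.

Codon 1 UGG (Trp): third position 1-fold.
Codon 2 AGG (Arg): third position 2-fold.
Codon 3 GUA (Val): third position 4-fold.
Codon 4 GUG (Val): third position 4-fold.
Codon 5 GAA (Glu): third position 2-fold.
Codon 6 UAC (Tyr): third position 2-fold.
Codon 7 CGA (Arg): third position 4-fold.
Four-fold degenerate third positions: 3.

3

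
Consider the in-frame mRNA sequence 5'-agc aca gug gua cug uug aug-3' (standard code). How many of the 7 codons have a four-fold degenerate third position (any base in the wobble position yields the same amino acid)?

4

Codon 1 AGC (Ser): third position 2-fold.
Codon 2 ACA (Thr): third position 4-fold.
Codon 3 GUG (Val): third position 4-fold.
Codon 4 GUA (Val): third position 4-fold.
Codon 5 CUG (Leu): third position 4-fold.
Codon 6 UUG (Leu): third position 2-fold.
Codon 7 AUG (Met): third position 1-fold.
Four-fold degenerate third positions: 4.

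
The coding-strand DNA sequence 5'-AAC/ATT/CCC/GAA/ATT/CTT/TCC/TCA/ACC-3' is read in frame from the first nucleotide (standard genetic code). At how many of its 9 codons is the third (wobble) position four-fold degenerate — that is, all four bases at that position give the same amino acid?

Codon 1 AAC (Asn): third position 2-fold.
Codon 2 ATT (Ile): third position 3-fold.
Codon 3 CCC (Pro): third position 4-fold.
Codon 4 GAA (Glu): third position 2-fold.
Codon 5 ATT (Ile): third position 3-fold.
Codon 6 CTT (Leu): third position 4-fold.
Codon 7 TCC (Ser): third position 4-fold.
Codon 8 TCA (Ser): third position 4-fold.
Codon 9 ACC (Thr): third position 4-fold.
Four-fold degenerate third positions: 5.

5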